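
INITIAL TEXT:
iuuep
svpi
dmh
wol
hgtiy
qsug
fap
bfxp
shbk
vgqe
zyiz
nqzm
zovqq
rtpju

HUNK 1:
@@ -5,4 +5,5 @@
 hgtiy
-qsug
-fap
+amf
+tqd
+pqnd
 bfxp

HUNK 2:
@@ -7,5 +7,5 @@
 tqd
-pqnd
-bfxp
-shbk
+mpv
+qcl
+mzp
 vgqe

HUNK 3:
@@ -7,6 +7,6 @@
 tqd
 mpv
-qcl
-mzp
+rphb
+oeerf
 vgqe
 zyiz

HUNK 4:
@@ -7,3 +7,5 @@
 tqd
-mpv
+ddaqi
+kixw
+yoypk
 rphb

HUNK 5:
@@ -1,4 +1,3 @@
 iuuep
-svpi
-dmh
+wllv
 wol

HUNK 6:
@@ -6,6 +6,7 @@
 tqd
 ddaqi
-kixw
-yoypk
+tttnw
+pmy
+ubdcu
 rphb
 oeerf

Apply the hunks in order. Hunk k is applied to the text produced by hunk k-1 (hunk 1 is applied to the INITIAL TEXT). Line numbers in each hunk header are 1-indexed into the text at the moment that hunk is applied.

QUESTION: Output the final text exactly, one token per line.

Answer: iuuep
wllv
wol
hgtiy
amf
tqd
ddaqi
tttnw
pmy
ubdcu
rphb
oeerf
vgqe
zyiz
nqzm
zovqq
rtpju

Derivation:
Hunk 1: at line 5 remove [qsug,fap] add [amf,tqd,pqnd] -> 15 lines: iuuep svpi dmh wol hgtiy amf tqd pqnd bfxp shbk vgqe zyiz nqzm zovqq rtpju
Hunk 2: at line 7 remove [pqnd,bfxp,shbk] add [mpv,qcl,mzp] -> 15 lines: iuuep svpi dmh wol hgtiy amf tqd mpv qcl mzp vgqe zyiz nqzm zovqq rtpju
Hunk 3: at line 7 remove [qcl,mzp] add [rphb,oeerf] -> 15 lines: iuuep svpi dmh wol hgtiy amf tqd mpv rphb oeerf vgqe zyiz nqzm zovqq rtpju
Hunk 4: at line 7 remove [mpv] add [ddaqi,kixw,yoypk] -> 17 lines: iuuep svpi dmh wol hgtiy amf tqd ddaqi kixw yoypk rphb oeerf vgqe zyiz nqzm zovqq rtpju
Hunk 5: at line 1 remove [svpi,dmh] add [wllv] -> 16 lines: iuuep wllv wol hgtiy amf tqd ddaqi kixw yoypk rphb oeerf vgqe zyiz nqzm zovqq rtpju
Hunk 6: at line 6 remove [kixw,yoypk] add [tttnw,pmy,ubdcu] -> 17 lines: iuuep wllv wol hgtiy amf tqd ddaqi tttnw pmy ubdcu rphb oeerf vgqe zyiz nqzm zovqq rtpju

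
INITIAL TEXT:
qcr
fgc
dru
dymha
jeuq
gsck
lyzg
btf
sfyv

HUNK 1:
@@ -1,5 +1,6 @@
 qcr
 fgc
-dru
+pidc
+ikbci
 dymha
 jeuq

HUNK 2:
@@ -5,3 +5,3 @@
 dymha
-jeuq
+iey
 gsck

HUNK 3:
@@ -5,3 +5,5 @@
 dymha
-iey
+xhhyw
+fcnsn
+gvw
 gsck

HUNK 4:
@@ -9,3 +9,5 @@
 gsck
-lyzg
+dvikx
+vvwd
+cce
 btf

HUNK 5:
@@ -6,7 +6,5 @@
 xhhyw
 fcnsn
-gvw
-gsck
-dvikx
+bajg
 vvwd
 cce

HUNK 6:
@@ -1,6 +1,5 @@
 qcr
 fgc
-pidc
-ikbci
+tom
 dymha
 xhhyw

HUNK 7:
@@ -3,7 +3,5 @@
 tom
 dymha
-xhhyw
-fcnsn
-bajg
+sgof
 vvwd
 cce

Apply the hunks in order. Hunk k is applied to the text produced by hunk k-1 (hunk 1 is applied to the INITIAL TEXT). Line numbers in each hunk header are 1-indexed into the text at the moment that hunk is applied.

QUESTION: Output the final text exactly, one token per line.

Answer: qcr
fgc
tom
dymha
sgof
vvwd
cce
btf
sfyv

Derivation:
Hunk 1: at line 1 remove [dru] add [pidc,ikbci] -> 10 lines: qcr fgc pidc ikbci dymha jeuq gsck lyzg btf sfyv
Hunk 2: at line 5 remove [jeuq] add [iey] -> 10 lines: qcr fgc pidc ikbci dymha iey gsck lyzg btf sfyv
Hunk 3: at line 5 remove [iey] add [xhhyw,fcnsn,gvw] -> 12 lines: qcr fgc pidc ikbci dymha xhhyw fcnsn gvw gsck lyzg btf sfyv
Hunk 4: at line 9 remove [lyzg] add [dvikx,vvwd,cce] -> 14 lines: qcr fgc pidc ikbci dymha xhhyw fcnsn gvw gsck dvikx vvwd cce btf sfyv
Hunk 5: at line 6 remove [gvw,gsck,dvikx] add [bajg] -> 12 lines: qcr fgc pidc ikbci dymha xhhyw fcnsn bajg vvwd cce btf sfyv
Hunk 6: at line 1 remove [pidc,ikbci] add [tom] -> 11 lines: qcr fgc tom dymha xhhyw fcnsn bajg vvwd cce btf sfyv
Hunk 7: at line 3 remove [xhhyw,fcnsn,bajg] add [sgof] -> 9 lines: qcr fgc tom dymha sgof vvwd cce btf sfyv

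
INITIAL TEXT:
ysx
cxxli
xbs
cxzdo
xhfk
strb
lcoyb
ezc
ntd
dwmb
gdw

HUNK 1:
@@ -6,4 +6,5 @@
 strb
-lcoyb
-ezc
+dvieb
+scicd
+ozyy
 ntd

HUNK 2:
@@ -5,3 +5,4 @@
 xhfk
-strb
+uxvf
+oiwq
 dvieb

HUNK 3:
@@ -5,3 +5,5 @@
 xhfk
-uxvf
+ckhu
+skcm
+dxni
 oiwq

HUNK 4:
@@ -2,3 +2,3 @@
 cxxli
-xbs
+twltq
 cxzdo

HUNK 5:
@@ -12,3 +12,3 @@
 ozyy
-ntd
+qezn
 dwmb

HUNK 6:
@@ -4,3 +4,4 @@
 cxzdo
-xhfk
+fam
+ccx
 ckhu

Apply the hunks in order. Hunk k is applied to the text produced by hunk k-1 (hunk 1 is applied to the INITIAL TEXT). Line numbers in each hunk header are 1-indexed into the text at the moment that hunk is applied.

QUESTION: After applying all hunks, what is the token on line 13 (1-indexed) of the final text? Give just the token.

Answer: ozyy

Derivation:
Hunk 1: at line 6 remove [lcoyb,ezc] add [dvieb,scicd,ozyy] -> 12 lines: ysx cxxli xbs cxzdo xhfk strb dvieb scicd ozyy ntd dwmb gdw
Hunk 2: at line 5 remove [strb] add [uxvf,oiwq] -> 13 lines: ysx cxxli xbs cxzdo xhfk uxvf oiwq dvieb scicd ozyy ntd dwmb gdw
Hunk 3: at line 5 remove [uxvf] add [ckhu,skcm,dxni] -> 15 lines: ysx cxxli xbs cxzdo xhfk ckhu skcm dxni oiwq dvieb scicd ozyy ntd dwmb gdw
Hunk 4: at line 2 remove [xbs] add [twltq] -> 15 lines: ysx cxxli twltq cxzdo xhfk ckhu skcm dxni oiwq dvieb scicd ozyy ntd dwmb gdw
Hunk 5: at line 12 remove [ntd] add [qezn] -> 15 lines: ysx cxxli twltq cxzdo xhfk ckhu skcm dxni oiwq dvieb scicd ozyy qezn dwmb gdw
Hunk 6: at line 4 remove [xhfk] add [fam,ccx] -> 16 lines: ysx cxxli twltq cxzdo fam ccx ckhu skcm dxni oiwq dvieb scicd ozyy qezn dwmb gdw
Final line 13: ozyy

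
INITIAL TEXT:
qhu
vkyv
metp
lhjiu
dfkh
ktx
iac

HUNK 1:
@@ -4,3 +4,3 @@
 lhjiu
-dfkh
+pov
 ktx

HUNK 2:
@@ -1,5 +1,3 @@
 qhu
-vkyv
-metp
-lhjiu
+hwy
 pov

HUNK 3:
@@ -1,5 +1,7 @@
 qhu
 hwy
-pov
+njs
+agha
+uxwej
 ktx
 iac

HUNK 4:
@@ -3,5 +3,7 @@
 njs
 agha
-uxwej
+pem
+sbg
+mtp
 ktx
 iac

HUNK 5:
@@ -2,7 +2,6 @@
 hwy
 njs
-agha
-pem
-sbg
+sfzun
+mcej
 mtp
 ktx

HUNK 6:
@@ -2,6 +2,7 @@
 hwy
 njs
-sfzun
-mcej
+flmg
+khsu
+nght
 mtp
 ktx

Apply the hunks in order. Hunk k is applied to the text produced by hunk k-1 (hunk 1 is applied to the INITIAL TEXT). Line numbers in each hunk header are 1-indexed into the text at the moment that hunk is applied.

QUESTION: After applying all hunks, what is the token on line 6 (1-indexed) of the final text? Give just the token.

Answer: nght

Derivation:
Hunk 1: at line 4 remove [dfkh] add [pov] -> 7 lines: qhu vkyv metp lhjiu pov ktx iac
Hunk 2: at line 1 remove [vkyv,metp,lhjiu] add [hwy] -> 5 lines: qhu hwy pov ktx iac
Hunk 3: at line 1 remove [pov] add [njs,agha,uxwej] -> 7 lines: qhu hwy njs agha uxwej ktx iac
Hunk 4: at line 3 remove [uxwej] add [pem,sbg,mtp] -> 9 lines: qhu hwy njs agha pem sbg mtp ktx iac
Hunk 5: at line 2 remove [agha,pem,sbg] add [sfzun,mcej] -> 8 lines: qhu hwy njs sfzun mcej mtp ktx iac
Hunk 6: at line 2 remove [sfzun,mcej] add [flmg,khsu,nght] -> 9 lines: qhu hwy njs flmg khsu nght mtp ktx iac
Final line 6: nght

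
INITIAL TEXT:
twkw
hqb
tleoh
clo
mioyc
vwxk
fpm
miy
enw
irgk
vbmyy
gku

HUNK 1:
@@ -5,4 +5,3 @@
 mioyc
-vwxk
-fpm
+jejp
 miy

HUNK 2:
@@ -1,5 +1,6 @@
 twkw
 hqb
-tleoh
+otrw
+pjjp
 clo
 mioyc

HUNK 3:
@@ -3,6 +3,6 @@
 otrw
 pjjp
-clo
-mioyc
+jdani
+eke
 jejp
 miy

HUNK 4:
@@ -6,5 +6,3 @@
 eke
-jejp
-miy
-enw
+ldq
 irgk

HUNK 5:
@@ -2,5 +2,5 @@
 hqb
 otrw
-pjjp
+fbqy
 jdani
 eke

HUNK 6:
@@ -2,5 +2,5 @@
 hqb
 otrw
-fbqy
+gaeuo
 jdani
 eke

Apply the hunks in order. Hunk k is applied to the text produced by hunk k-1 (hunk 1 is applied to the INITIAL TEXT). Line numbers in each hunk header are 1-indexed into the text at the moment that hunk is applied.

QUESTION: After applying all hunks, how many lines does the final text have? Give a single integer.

Answer: 10

Derivation:
Hunk 1: at line 5 remove [vwxk,fpm] add [jejp] -> 11 lines: twkw hqb tleoh clo mioyc jejp miy enw irgk vbmyy gku
Hunk 2: at line 1 remove [tleoh] add [otrw,pjjp] -> 12 lines: twkw hqb otrw pjjp clo mioyc jejp miy enw irgk vbmyy gku
Hunk 3: at line 3 remove [clo,mioyc] add [jdani,eke] -> 12 lines: twkw hqb otrw pjjp jdani eke jejp miy enw irgk vbmyy gku
Hunk 4: at line 6 remove [jejp,miy,enw] add [ldq] -> 10 lines: twkw hqb otrw pjjp jdani eke ldq irgk vbmyy gku
Hunk 5: at line 2 remove [pjjp] add [fbqy] -> 10 lines: twkw hqb otrw fbqy jdani eke ldq irgk vbmyy gku
Hunk 6: at line 2 remove [fbqy] add [gaeuo] -> 10 lines: twkw hqb otrw gaeuo jdani eke ldq irgk vbmyy gku
Final line count: 10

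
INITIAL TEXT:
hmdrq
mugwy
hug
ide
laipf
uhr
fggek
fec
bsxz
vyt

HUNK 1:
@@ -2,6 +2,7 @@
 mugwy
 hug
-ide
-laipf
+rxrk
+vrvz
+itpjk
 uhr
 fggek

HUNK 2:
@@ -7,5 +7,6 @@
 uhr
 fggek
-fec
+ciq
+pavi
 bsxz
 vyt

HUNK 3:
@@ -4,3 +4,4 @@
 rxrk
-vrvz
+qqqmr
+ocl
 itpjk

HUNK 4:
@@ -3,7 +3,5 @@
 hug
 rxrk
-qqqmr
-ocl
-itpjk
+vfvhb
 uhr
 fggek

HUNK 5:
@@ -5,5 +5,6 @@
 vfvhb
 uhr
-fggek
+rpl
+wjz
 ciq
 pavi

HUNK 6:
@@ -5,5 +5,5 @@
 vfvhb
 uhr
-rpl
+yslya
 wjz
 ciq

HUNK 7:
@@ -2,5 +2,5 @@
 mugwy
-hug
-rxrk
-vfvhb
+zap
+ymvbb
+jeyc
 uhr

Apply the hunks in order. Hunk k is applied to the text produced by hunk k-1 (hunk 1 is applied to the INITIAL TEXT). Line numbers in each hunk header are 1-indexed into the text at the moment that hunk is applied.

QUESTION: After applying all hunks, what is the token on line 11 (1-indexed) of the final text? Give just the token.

Answer: bsxz

Derivation:
Hunk 1: at line 2 remove [ide,laipf] add [rxrk,vrvz,itpjk] -> 11 lines: hmdrq mugwy hug rxrk vrvz itpjk uhr fggek fec bsxz vyt
Hunk 2: at line 7 remove [fec] add [ciq,pavi] -> 12 lines: hmdrq mugwy hug rxrk vrvz itpjk uhr fggek ciq pavi bsxz vyt
Hunk 3: at line 4 remove [vrvz] add [qqqmr,ocl] -> 13 lines: hmdrq mugwy hug rxrk qqqmr ocl itpjk uhr fggek ciq pavi bsxz vyt
Hunk 4: at line 3 remove [qqqmr,ocl,itpjk] add [vfvhb] -> 11 lines: hmdrq mugwy hug rxrk vfvhb uhr fggek ciq pavi bsxz vyt
Hunk 5: at line 5 remove [fggek] add [rpl,wjz] -> 12 lines: hmdrq mugwy hug rxrk vfvhb uhr rpl wjz ciq pavi bsxz vyt
Hunk 6: at line 5 remove [rpl] add [yslya] -> 12 lines: hmdrq mugwy hug rxrk vfvhb uhr yslya wjz ciq pavi bsxz vyt
Hunk 7: at line 2 remove [hug,rxrk,vfvhb] add [zap,ymvbb,jeyc] -> 12 lines: hmdrq mugwy zap ymvbb jeyc uhr yslya wjz ciq pavi bsxz vyt
Final line 11: bsxz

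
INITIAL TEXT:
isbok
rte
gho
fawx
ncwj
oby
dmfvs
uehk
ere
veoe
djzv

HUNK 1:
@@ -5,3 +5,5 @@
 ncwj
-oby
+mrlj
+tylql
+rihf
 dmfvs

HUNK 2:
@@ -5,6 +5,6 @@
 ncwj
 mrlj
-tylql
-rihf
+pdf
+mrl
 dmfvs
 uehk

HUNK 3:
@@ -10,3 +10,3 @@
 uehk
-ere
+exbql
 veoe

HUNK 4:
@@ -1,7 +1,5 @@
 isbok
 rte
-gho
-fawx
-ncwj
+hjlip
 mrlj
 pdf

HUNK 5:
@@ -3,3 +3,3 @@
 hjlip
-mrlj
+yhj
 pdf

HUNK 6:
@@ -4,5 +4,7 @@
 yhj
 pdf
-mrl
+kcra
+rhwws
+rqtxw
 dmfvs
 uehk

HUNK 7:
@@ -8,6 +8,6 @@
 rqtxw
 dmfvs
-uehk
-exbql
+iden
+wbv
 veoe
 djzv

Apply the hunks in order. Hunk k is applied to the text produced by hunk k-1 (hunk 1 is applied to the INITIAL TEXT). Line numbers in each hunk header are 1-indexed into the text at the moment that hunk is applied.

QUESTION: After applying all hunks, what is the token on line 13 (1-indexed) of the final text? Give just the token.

Hunk 1: at line 5 remove [oby] add [mrlj,tylql,rihf] -> 13 lines: isbok rte gho fawx ncwj mrlj tylql rihf dmfvs uehk ere veoe djzv
Hunk 2: at line 5 remove [tylql,rihf] add [pdf,mrl] -> 13 lines: isbok rte gho fawx ncwj mrlj pdf mrl dmfvs uehk ere veoe djzv
Hunk 3: at line 10 remove [ere] add [exbql] -> 13 lines: isbok rte gho fawx ncwj mrlj pdf mrl dmfvs uehk exbql veoe djzv
Hunk 4: at line 1 remove [gho,fawx,ncwj] add [hjlip] -> 11 lines: isbok rte hjlip mrlj pdf mrl dmfvs uehk exbql veoe djzv
Hunk 5: at line 3 remove [mrlj] add [yhj] -> 11 lines: isbok rte hjlip yhj pdf mrl dmfvs uehk exbql veoe djzv
Hunk 6: at line 4 remove [mrl] add [kcra,rhwws,rqtxw] -> 13 lines: isbok rte hjlip yhj pdf kcra rhwws rqtxw dmfvs uehk exbql veoe djzv
Hunk 7: at line 8 remove [uehk,exbql] add [iden,wbv] -> 13 lines: isbok rte hjlip yhj pdf kcra rhwws rqtxw dmfvs iden wbv veoe djzv
Final line 13: djzv

Answer: djzv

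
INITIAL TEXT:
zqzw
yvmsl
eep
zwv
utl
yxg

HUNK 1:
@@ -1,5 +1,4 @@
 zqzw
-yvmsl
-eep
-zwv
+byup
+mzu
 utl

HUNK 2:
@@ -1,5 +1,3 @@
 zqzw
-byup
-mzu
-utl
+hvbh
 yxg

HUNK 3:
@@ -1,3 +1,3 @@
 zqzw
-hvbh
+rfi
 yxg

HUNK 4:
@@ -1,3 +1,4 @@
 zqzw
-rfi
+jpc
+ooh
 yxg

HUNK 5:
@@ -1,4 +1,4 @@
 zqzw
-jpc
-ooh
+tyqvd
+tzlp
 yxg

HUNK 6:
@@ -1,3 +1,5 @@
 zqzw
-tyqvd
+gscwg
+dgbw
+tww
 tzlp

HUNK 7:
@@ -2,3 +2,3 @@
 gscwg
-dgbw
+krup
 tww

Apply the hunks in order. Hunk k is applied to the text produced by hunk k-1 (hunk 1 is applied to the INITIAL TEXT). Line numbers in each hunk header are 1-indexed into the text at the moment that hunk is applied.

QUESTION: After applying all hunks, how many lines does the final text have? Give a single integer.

Hunk 1: at line 1 remove [yvmsl,eep,zwv] add [byup,mzu] -> 5 lines: zqzw byup mzu utl yxg
Hunk 2: at line 1 remove [byup,mzu,utl] add [hvbh] -> 3 lines: zqzw hvbh yxg
Hunk 3: at line 1 remove [hvbh] add [rfi] -> 3 lines: zqzw rfi yxg
Hunk 4: at line 1 remove [rfi] add [jpc,ooh] -> 4 lines: zqzw jpc ooh yxg
Hunk 5: at line 1 remove [jpc,ooh] add [tyqvd,tzlp] -> 4 lines: zqzw tyqvd tzlp yxg
Hunk 6: at line 1 remove [tyqvd] add [gscwg,dgbw,tww] -> 6 lines: zqzw gscwg dgbw tww tzlp yxg
Hunk 7: at line 2 remove [dgbw] add [krup] -> 6 lines: zqzw gscwg krup tww tzlp yxg
Final line count: 6

Answer: 6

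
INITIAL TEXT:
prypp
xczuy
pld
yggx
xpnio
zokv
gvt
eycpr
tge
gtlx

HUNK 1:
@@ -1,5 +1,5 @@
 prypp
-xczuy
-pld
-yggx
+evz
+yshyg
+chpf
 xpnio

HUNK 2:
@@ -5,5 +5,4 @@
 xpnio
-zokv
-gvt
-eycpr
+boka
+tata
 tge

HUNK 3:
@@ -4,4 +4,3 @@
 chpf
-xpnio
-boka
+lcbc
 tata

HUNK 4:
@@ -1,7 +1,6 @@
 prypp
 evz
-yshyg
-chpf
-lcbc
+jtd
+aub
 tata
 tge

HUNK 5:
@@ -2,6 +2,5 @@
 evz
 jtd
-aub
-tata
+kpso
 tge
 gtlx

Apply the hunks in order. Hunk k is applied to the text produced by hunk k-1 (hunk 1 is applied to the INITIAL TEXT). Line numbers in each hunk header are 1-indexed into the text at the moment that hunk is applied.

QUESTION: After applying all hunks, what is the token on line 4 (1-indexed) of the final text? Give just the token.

Answer: kpso

Derivation:
Hunk 1: at line 1 remove [xczuy,pld,yggx] add [evz,yshyg,chpf] -> 10 lines: prypp evz yshyg chpf xpnio zokv gvt eycpr tge gtlx
Hunk 2: at line 5 remove [zokv,gvt,eycpr] add [boka,tata] -> 9 lines: prypp evz yshyg chpf xpnio boka tata tge gtlx
Hunk 3: at line 4 remove [xpnio,boka] add [lcbc] -> 8 lines: prypp evz yshyg chpf lcbc tata tge gtlx
Hunk 4: at line 1 remove [yshyg,chpf,lcbc] add [jtd,aub] -> 7 lines: prypp evz jtd aub tata tge gtlx
Hunk 5: at line 2 remove [aub,tata] add [kpso] -> 6 lines: prypp evz jtd kpso tge gtlx
Final line 4: kpso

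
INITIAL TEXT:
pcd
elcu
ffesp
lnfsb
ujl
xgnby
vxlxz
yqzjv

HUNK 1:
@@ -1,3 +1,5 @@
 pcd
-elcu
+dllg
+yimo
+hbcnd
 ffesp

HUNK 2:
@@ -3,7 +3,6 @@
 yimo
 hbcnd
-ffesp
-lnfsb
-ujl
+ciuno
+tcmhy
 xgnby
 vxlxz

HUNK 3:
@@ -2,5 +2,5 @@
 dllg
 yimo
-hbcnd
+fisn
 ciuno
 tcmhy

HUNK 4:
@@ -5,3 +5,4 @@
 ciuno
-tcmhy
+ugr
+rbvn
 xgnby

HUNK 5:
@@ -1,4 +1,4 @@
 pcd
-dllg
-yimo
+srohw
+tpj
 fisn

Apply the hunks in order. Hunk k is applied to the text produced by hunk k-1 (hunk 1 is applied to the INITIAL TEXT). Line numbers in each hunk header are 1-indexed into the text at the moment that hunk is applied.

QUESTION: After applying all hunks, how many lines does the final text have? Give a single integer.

Hunk 1: at line 1 remove [elcu] add [dllg,yimo,hbcnd] -> 10 lines: pcd dllg yimo hbcnd ffesp lnfsb ujl xgnby vxlxz yqzjv
Hunk 2: at line 3 remove [ffesp,lnfsb,ujl] add [ciuno,tcmhy] -> 9 lines: pcd dllg yimo hbcnd ciuno tcmhy xgnby vxlxz yqzjv
Hunk 3: at line 2 remove [hbcnd] add [fisn] -> 9 lines: pcd dllg yimo fisn ciuno tcmhy xgnby vxlxz yqzjv
Hunk 4: at line 5 remove [tcmhy] add [ugr,rbvn] -> 10 lines: pcd dllg yimo fisn ciuno ugr rbvn xgnby vxlxz yqzjv
Hunk 5: at line 1 remove [dllg,yimo] add [srohw,tpj] -> 10 lines: pcd srohw tpj fisn ciuno ugr rbvn xgnby vxlxz yqzjv
Final line count: 10

Answer: 10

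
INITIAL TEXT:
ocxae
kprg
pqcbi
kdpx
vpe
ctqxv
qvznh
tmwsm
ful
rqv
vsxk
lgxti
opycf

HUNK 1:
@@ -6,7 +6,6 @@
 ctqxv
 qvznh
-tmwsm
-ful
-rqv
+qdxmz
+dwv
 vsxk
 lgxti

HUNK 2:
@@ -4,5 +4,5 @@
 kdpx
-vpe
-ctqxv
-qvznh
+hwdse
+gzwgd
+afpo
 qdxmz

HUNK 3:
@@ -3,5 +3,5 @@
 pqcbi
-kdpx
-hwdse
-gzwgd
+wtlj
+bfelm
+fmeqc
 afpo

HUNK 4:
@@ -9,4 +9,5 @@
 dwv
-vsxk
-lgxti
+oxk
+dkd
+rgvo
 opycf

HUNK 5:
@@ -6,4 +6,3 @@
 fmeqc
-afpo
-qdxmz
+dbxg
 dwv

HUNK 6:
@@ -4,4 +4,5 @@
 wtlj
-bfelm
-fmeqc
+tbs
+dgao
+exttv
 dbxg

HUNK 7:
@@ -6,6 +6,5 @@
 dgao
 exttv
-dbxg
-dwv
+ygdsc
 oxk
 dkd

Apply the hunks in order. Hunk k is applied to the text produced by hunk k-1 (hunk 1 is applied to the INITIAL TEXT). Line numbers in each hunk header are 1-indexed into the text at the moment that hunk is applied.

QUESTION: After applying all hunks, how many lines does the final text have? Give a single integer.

Answer: 12

Derivation:
Hunk 1: at line 6 remove [tmwsm,ful,rqv] add [qdxmz,dwv] -> 12 lines: ocxae kprg pqcbi kdpx vpe ctqxv qvznh qdxmz dwv vsxk lgxti opycf
Hunk 2: at line 4 remove [vpe,ctqxv,qvznh] add [hwdse,gzwgd,afpo] -> 12 lines: ocxae kprg pqcbi kdpx hwdse gzwgd afpo qdxmz dwv vsxk lgxti opycf
Hunk 3: at line 3 remove [kdpx,hwdse,gzwgd] add [wtlj,bfelm,fmeqc] -> 12 lines: ocxae kprg pqcbi wtlj bfelm fmeqc afpo qdxmz dwv vsxk lgxti opycf
Hunk 4: at line 9 remove [vsxk,lgxti] add [oxk,dkd,rgvo] -> 13 lines: ocxae kprg pqcbi wtlj bfelm fmeqc afpo qdxmz dwv oxk dkd rgvo opycf
Hunk 5: at line 6 remove [afpo,qdxmz] add [dbxg] -> 12 lines: ocxae kprg pqcbi wtlj bfelm fmeqc dbxg dwv oxk dkd rgvo opycf
Hunk 6: at line 4 remove [bfelm,fmeqc] add [tbs,dgao,exttv] -> 13 lines: ocxae kprg pqcbi wtlj tbs dgao exttv dbxg dwv oxk dkd rgvo opycf
Hunk 7: at line 6 remove [dbxg,dwv] add [ygdsc] -> 12 lines: ocxae kprg pqcbi wtlj tbs dgao exttv ygdsc oxk dkd rgvo opycf
Final line count: 12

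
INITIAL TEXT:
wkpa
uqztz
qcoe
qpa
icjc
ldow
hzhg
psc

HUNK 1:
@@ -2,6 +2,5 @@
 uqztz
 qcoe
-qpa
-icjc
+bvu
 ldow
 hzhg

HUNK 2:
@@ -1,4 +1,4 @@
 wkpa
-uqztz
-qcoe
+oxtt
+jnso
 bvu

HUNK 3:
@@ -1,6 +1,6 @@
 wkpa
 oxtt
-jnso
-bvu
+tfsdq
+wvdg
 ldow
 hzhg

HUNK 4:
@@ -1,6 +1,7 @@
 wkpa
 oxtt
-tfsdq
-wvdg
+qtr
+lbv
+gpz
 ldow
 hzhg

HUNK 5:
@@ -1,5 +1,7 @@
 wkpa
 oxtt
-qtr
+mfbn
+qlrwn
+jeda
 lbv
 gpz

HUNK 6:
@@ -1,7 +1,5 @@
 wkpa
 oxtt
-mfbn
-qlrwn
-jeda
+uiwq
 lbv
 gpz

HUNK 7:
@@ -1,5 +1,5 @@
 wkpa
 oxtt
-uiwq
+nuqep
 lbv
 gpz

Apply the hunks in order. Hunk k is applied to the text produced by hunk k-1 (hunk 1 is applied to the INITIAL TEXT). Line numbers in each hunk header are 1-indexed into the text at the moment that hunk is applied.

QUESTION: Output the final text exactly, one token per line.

Hunk 1: at line 2 remove [qpa,icjc] add [bvu] -> 7 lines: wkpa uqztz qcoe bvu ldow hzhg psc
Hunk 2: at line 1 remove [uqztz,qcoe] add [oxtt,jnso] -> 7 lines: wkpa oxtt jnso bvu ldow hzhg psc
Hunk 3: at line 1 remove [jnso,bvu] add [tfsdq,wvdg] -> 7 lines: wkpa oxtt tfsdq wvdg ldow hzhg psc
Hunk 4: at line 1 remove [tfsdq,wvdg] add [qtr,lbv,gpz] -> 8 lines: wkpa oxtt qtr lbv gpz ldow hzhg psc
Hunk 5: at line 1 remove [qtr] add [mfbn,qlrwn,jeda] -> 10 lines: wkpa oxtt mfbn qlrwn jeda lbv gpz ldow hzhg psc
Hunk 6: at line 1 remove [mfbn,qlrwn,jeda] add [uiwq] -> 8 lines: wkpa oxtt uiwq lbv gpz ldow hzhg psc
Hunk 7: at line 1 remove [uiwq] add [nuqep] -> 8 lines: wkpa oxtt nuqep lbv gpz ldow hzhg psc

Answer: wkpa
oxtt
nuqep
lbv
gpz
ldow
hzhg
psc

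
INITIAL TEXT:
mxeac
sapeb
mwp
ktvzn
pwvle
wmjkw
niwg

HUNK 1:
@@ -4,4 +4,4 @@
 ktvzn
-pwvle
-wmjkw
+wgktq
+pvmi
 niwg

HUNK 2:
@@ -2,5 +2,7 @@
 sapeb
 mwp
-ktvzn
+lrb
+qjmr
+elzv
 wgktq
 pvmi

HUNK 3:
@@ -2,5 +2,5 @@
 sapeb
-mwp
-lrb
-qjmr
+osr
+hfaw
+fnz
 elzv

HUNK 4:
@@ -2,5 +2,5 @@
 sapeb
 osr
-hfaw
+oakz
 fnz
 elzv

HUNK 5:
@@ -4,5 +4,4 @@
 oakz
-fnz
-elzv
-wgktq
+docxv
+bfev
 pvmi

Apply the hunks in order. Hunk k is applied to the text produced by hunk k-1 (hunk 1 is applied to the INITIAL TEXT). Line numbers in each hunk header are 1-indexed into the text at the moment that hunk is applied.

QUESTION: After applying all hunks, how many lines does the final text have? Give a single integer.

Hunk 1: at line 4 remove [pwvle,wmjkw] add [wgktq,pvmi] -> 7 lines: mxeac sapeb mwp ktvzn wgktq pvmi niwg
Hunk 2: at line 2 remove [ktvzn] add [lrb,qjmr,elzv] -> 9 lines: mxeac sapeb mwp lrb qjmr elzv wgktq pvmi niwg
Hunk 3: at line 2 remove [mwp,lrb,qjmr] add [osr,hfaw,fnz] -> 9 lines: mxeac sapeb osr hfaw fnz elzv wgktq pvmi niwg
Hunk 4: at line 2 remove [hfaw] add [oakz] -> 9 lines: mxeac sapeb osr oakz fnz elzv wgktq pvmi niwg
Hunk 5: at line 4 remove [fnz,elzv,wgktq] add [docxv,bfev] -> 8 lines: mxeac sapeb osr oakz docxv bfev pvmi niwg
Final line count: 8

Answer: 8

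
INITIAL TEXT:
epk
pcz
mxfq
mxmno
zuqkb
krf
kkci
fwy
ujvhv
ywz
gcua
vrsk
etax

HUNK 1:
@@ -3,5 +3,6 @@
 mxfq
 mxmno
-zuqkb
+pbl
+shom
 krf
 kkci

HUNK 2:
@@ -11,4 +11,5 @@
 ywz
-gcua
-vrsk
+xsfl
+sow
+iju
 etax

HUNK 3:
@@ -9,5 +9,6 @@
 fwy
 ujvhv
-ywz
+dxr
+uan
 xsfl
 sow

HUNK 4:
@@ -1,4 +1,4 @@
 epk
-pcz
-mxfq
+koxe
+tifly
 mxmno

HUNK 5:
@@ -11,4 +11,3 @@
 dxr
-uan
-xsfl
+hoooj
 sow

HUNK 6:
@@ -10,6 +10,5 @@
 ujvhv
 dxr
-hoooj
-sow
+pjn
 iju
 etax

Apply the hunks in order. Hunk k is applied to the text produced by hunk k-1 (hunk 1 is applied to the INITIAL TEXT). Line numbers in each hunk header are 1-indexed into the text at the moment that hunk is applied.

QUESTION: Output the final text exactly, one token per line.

Hunk 1: at line 3 remove [zuqkb] add [pbl,shom] -> 14 lines: epk pcz mxfq mxmno pbl shom krf kkci fwy ujvhv ywz gcua vrsk etax
Hunk 2: at line 11 remove [gcua,vrsk] add [xsfl,sow,iju] -> 15 lines: epk pcz mxfq mxmno pbl shom krf kkci fwy ujvhv ywz xsfl sow iju etax
Hunk 3: at line 9 remove [ywz] add [dxr,uan] -> 16 lines: epk pcz mxfq mxmno pbl shom krf kkci fwy ujvhv dxr uan xsfl sow iju etax
Hunk 4: at line 1 remove [pcz,mxfq] add [koxe,tifly] -> 16 lines: epk koxe tifly mxmno pbl shom krf kkci fwy ujvhv dxr uan xsfl sow iju etax
Hunk 5: at line 11 remove [uan,xsfl] add [hoooj] -> 15 lines: epk koxe tifly mxmno pbl shom krf kkci fwy ujvhv dxr hoooj sow iju etax
Hunk 6: at line 10 remove [hoooj,sow] add [pjn] -> 14 lines: epk koxe tifly mxmno pbl shom krf kkci fwy ujvhv dxr pjn iju etax

Answer: epk
koxe
tifly
mxmno
pbl
shom
krf
kkci
fwy
ujvhv
dxr
pjn
iju
etax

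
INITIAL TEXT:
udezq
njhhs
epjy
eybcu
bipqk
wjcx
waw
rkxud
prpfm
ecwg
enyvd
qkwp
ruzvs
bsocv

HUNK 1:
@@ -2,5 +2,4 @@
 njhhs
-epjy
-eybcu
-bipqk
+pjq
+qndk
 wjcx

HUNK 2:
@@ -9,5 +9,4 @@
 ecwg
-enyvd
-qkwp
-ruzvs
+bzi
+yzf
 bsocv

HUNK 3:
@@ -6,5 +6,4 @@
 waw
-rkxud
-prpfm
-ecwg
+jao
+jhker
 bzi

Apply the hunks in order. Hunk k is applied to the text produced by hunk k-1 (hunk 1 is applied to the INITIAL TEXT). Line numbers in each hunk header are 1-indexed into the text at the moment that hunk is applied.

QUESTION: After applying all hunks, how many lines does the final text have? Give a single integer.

Answer: 11

Derivation:
Hunk 1: at line 2 remove [epjy,eybcu,bipqk] add [pjq,qndk] -> 13 lines: udezq njhhs pjq qndk wjcx waw rkxud prpfm ecwg enyvd qkwp ruzvs bsocv
Hunk 2: at line 9 remove [enyvd,qkwp,ruzvs] add [bzi,yzf] -> 12 lines: udezq njhhs pjq qndk wjcx waw rkxud prpfm ecwg bzi yzf bsocv
Hunk 3: at line 6 remove [rkxud,prpfm,ecwg] add [jao,jhker] -> 11 lines: udezq njhhs pjq qndk wjcx waw jao jhker bzi yzf bsocv
Final line count: 11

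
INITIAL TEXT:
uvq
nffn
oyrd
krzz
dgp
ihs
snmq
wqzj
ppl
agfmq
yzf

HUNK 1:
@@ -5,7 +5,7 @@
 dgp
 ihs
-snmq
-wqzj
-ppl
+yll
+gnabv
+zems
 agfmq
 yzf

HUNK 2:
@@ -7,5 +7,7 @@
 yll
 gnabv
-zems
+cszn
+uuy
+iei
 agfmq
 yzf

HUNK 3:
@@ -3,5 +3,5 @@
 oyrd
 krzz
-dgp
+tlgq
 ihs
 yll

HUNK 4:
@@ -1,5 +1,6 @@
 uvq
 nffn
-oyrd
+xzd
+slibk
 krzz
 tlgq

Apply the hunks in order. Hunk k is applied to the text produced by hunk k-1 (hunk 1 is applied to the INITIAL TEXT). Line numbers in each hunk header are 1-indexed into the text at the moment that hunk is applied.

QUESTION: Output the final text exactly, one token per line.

Answer: uvq
nffn
xzd
slibk
krzz
tlgq
ihs
yll
gnabv
cszn
uuy
iei
agfmq
yzf

Derivation:
Hunk 1: at line 5 remove [snmq,wqzj,ppl] add [yll,gnabv,zems] -> 11 lines: uvq nffn oyrd krzz dgp ihs yll gnabv zems agfmq yzf
Hunk 2: at line 7 remove [zems] add [cszn,uuy,iei] -> 13 lines: uvq nffn oyrd krzz dgp ihs yll gnabv cszn uuy iei agfmq yzf
Hunk 3: at line 3 remove [dgp] add [tlgq] -> 13 lines: uvq nffn oyrd krzz tlgq ihs yll gnabv cszn uuy iei agfmq yzf
Hunk 4: at line 1 remove [oyrd] add [xzd,slibk] -> 14 lines: uvq nffn xzd slibk krzz tlgq ihs yll gnabv cszn uuy iei agfmq yzf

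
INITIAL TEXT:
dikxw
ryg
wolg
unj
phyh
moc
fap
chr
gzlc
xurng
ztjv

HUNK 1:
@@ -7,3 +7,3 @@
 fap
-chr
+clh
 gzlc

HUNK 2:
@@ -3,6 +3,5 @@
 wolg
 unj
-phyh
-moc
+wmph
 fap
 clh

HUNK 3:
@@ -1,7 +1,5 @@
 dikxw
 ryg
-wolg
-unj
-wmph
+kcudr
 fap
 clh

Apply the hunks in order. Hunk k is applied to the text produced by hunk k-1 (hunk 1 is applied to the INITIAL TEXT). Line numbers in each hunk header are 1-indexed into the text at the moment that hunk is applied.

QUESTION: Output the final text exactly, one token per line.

Answer: dikxw
ryg
kcudr
fap
clh
gzlc
xurng
ztjv

Derivation:
Hunk 1: at line 7 remove [chr] add [clh] -> 11 lines: dikxw ryg wolg unj phyh moc fap clh gzlc xurng ztjv
Hunk 2: at line 3 remove [phyh,moc] add [wmph] -> 10 lines: dikxw ryg wolg unj wmph fap clh gzlc xurng ztjv
Hunk 3: at line 1 remove [wolg,unj,wmph] add [kcudr] -> 8 lines: dikxw ryg kcudr fap clh gzlc xurng ztjv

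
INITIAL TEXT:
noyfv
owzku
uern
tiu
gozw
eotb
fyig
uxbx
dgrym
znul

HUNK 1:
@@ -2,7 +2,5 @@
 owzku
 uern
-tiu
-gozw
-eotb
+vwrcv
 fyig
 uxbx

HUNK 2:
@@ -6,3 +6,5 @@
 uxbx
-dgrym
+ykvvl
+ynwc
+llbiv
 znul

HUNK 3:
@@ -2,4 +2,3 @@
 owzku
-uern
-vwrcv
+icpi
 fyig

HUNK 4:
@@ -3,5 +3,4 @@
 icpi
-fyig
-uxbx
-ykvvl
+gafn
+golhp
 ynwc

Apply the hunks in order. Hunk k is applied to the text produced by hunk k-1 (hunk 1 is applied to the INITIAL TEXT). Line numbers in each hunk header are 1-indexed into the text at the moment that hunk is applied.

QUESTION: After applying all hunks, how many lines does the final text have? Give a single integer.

Hunk 1: at line 2 remove [tiu,gozw,eotb] add [vwrcv] -> 8 lines: noyfv owzku uern vwrcv fyig uxbx dgrym znul
Hunk 2: at line 6 remove [dgrym] add [ykvvl,ynwc,llbiv] -> 10 lines: noyfv owzku uern vwrcv fyig uxbx ykvvl ynwc llbiv znul
Hunk 3: at line 2 remove [uern,vwrcv] add [icpi] -> 9 lines: noyfv owzku icpi fyig uxbx ykvvl ynwc llbiv znul
Hunk 4: at line 3 remove [fyig,uxbx,ykvvl] add [gafn,golhp] -> 8 lines: noyfv owzku icpi gafn golhp ynwc llbiv znul
Final line count: 8

Answer: 8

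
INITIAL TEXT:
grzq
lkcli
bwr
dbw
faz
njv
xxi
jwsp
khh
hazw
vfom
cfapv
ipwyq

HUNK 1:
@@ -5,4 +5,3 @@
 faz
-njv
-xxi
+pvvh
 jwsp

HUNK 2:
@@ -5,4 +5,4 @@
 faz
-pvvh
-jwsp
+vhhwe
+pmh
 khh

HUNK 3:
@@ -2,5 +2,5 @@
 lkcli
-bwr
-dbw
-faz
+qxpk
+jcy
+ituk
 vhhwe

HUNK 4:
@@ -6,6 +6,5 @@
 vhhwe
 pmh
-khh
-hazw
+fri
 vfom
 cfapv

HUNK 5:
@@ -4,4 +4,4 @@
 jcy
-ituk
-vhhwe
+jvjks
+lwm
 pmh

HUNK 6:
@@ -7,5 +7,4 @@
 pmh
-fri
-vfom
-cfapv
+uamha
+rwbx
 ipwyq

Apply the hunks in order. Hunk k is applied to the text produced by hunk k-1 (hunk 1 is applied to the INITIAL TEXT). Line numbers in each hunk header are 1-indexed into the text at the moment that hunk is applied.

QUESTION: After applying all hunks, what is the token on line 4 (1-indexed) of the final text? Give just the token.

Hunk 1: at line 5 remove [njv,xxi] add [pvvh] -> 12 lines: grzq lkcli bwr dbw faz pvvh jwsp khh hazw vfom cfapv ipwyq
Hunk 2: at line 5 remove [pvvh,jwsp] add [vhhwe,pmh] -> 12 lines: grzq lkcli bwr dbw faz vhhwe pmh khh hazw vfom cfapv ipwyq
Hunk 3: at line 2 remove [bwr,dbw,faz] add [qxpk,jcy,ituk] -> 12 lines: grzq lkcli qxpk jcy ituk vhhwe pmh khh hazw vfom cfapv ipwyq
Hunk 4: at line 6 remove [khh,hazw] add [fri] -> 11 lines: grzq lkcli qxpk jcy ituk vhhwe pmh fri vfom cfapv ipwyq
Hunk 5: at line 4 remove [ituk,vhhwe] add [jvjks,lwm] -> 11 lines: grzq lkcli qxpk jcy jvjks lwm pmh fri vfom cfapv ipwyq
Hunk 6: at line 7 remove [fri,vfom,cfapv] add [uamha,rwbx] -> 10 lines: grzq lkcli qxpk jcy jvjks lwm pmh uamha rwbx ipwyq
Final line 4: jcy

Answer: jcy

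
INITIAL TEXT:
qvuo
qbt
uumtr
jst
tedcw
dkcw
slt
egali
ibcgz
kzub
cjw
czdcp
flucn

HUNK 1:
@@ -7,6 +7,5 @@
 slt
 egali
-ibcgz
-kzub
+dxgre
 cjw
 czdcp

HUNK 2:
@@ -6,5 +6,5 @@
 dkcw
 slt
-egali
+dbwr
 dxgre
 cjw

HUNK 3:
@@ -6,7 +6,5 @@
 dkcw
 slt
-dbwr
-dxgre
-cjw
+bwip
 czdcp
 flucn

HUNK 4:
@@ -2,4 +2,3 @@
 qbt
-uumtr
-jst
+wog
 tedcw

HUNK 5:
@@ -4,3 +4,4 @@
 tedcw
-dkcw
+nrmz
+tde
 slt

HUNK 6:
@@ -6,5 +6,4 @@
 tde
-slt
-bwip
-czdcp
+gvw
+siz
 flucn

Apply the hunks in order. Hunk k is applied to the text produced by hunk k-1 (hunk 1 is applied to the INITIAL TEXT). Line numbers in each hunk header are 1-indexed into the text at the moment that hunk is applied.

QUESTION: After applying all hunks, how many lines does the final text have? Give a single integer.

Hunk 1: at line 7 remove [ibcgz,kzub] add [dxgre] -> 12 lines: qvuo qbt uumtr jst tedcw dkcw slt egali dxgre cjw czdcp flucn
Hunk 2: at line 6 remove [egali] add [dbwr] -> 12 lines: qvuo qbt uumtr jst tedcw dkcw slt dbwr dxgre cjw czdcp flucn
Hunk 3: at line 6 remove [dbwr,dxgre,cjw] add [bwip] -> 10 lines: qvuo qbt uumtr jst tedcw dkcw slt bwip czdcp flucn
Hunk 4: at line 2 remove [uumtr,jst] add [wog] -> 9 lines: qvuo qbt wog tedcw dkcw slt bwip czdcp flucn
Hunk 5: at line 4 remove [dkcw] add [nrmz,tde] -> 10 lines: qvuo qbt wog tedcw nrmz tde slt bwip czdcp flucn
Hunk 6: at line 6 remove [slt,bwip,czdcp] add [gvw,siz] -> 9 lines: qvuo qbt wog tedcw nrmz tde gvw siz flucn
Final line count: 9

Answer: 9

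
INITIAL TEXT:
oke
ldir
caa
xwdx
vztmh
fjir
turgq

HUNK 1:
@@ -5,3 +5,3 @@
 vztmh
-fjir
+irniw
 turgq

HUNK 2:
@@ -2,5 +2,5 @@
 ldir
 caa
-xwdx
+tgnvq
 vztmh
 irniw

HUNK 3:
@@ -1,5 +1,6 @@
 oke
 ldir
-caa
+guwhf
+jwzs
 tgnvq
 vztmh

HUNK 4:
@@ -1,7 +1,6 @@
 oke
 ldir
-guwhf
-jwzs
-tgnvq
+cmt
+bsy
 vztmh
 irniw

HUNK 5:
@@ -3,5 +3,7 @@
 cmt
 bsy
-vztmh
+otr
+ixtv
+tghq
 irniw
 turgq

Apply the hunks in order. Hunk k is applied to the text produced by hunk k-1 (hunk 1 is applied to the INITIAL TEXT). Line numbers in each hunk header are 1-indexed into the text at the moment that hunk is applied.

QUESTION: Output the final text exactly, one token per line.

Hunk 1: at line 5 remove [fjir] add [irniw] -> 7 lines: oke ldir caa xwdx vztmh irniw turgq
Hunk 2: at line 2 remove [xwdx] add [tgnvq] -> 7 lines: oke ldir caa tgnvq vztmh irniw turgq
Hunk 3: at line 1 remove [caa] add [guwhf,jwzs] -> 8 lines: oke ldir guwhf jwzs tgnvq vztmh irniw turgq
Hunk 4: at line 1 remove [guwhf,jwzs,tgnvq] add [cmt,bsy] -> 7 lines: oke ldir cmt bsy vztmh irniw turgq
Hunk 5: at line 3 remove [vztmh] add [otr,ixtv,tghq] -> 9 lines: oke ldir cmt bsy otr ixtv tghq irniw turgq

Answer: oke
ldir
cmt
bsy
otr
ixtv
tghq
irniw
turgq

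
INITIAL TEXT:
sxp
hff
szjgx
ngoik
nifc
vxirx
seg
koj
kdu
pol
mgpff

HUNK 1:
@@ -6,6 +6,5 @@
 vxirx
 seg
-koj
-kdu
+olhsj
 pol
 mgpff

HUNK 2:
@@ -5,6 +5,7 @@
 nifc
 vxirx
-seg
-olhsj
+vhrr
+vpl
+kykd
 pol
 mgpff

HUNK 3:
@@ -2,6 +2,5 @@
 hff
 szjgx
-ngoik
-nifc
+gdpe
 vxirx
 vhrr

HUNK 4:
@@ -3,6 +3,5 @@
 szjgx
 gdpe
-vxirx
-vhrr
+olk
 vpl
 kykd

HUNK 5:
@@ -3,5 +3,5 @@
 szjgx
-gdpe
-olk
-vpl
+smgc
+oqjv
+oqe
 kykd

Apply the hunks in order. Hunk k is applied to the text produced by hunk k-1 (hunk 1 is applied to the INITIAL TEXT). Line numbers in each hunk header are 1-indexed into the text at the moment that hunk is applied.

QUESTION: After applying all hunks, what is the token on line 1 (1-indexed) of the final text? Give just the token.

Hunk 1: at line 6 remove [koj,kdu] add [olhsj] -> 10 lines: sxp hff szjgx ngoik nifc vxirx seg olhsj pol mgpff
Hunk 2: at line 5 remove [seg,olhsj] add [vhrr,vpl,kykd] -> 11 lines: sxp hff szjgx ngoik nifc vxirx vhrr vpl kykd pol mgpff
Hunk 3: at line 2 remove [ngoik,nifc] add [gdpe] -> 10 lines: sxp hff szjgx gdpe vxirx vhrr vpl kykd pol mgpff
Hunk 4: at line 3 remove [vxirx,vhrr] add [olk] -> 9 lines: sxp hff szjgx gdpe olk vpl kykd pol mgpff
Hunk 5: at line 3 remove [gdpe,olk,vpl] add [smgc,oqjv,oqe] -> 9 lines: sxp hff szjgx smgc oqjv oqe kykd pol mgpff
Final line 1: sxp

Answer: sxp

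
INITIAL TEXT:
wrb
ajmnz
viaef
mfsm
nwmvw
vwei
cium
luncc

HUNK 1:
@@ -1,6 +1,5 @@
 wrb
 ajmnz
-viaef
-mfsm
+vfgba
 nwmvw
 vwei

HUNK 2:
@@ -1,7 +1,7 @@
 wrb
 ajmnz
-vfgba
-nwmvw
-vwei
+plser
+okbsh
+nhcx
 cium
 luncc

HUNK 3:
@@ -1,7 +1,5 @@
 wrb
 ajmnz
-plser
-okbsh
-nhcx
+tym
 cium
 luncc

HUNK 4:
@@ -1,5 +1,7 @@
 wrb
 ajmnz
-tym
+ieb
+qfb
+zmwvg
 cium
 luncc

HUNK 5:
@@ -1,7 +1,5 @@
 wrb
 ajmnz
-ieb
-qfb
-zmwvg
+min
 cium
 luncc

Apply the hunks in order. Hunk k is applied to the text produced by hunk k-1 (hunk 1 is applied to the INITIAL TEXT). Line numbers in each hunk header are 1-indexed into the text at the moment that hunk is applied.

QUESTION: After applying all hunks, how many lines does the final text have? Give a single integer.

Answer: 5

Derivation:
Hunk 1: at line 1 remove [viaef,mfsm] add [vfgba] -> 7 lines: wrb ajmnz vfgba nwmvw vwei cium luncc
Hunk 2: at line 1 remove [vfgba,nwmvw,vwei] add [plser,okbsh,nhcx] -> 7 lines: wrb ajmnz plser okbsh nhcx cium luncc
Hunk 3: at line 1 remove [plser,okbsh,nhcx] add [tym] -> 5 lines: wrb ajmnz tym cium luncc
Hunk 4: at line 1 remove [tym] add [ieb,qfb,zmwvg] -> 7 lines: wrb ajmnz ieb qfb zmwvg cium luncc
Hunk 5: at line 1 remove [ieb,qfb,zmwvg] add [min] -> 5 lines: wrb ajmnz min cium luncc
Final line count: 5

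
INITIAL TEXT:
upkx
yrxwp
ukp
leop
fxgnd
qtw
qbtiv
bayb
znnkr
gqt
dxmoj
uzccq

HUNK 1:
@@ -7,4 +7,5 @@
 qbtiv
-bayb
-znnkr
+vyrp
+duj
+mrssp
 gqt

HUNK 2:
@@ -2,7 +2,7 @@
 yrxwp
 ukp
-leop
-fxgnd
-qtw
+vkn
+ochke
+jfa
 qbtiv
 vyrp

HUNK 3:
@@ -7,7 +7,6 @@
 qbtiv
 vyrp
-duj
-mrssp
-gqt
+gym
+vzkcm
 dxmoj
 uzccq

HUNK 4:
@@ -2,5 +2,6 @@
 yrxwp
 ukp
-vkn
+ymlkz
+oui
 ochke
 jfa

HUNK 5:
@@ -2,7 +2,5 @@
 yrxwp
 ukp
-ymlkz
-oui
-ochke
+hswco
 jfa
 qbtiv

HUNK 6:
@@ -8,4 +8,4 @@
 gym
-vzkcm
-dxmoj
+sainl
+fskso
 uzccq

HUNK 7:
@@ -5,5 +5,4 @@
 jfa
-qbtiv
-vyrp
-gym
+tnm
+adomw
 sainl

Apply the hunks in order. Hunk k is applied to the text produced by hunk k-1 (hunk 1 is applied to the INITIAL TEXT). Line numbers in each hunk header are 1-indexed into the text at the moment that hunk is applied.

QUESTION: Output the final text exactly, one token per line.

Answer: upkx
yrxwp
ukp
hswco
jfa
tnm
adomw
sainl
fskso
uzccq

Derivation:
Hunk 1: at line 7 remove [bayb,znnkr] add [vyrp,duj,mrssp] -> 13 lines: upkx yrxwp ukp leop fxgnd qtw qbtiv vyrp duj mrssp gqt dxmoj uzccq
Hunk 2: at line 2 remove [leop,fxgnd,qtw] add [vkn,ochke,jfa] -> 13 lines: upkx yrxwp ukp vkn ochke jfa qbtiv vyrp duj mrssp gqt dxmoj uzccq
Hunk 3: at line 7 remove [duj,mrssp,gqt] add [gym,vzkcm] -> 12 lines: upkx yrxwp ukp vkn ochke jfa qbtiv vyrp gym vzkcm dxmoj uzccq
Hunk 4: at line 2 remove [vkn] add [ymlkz,oui] -> 13 lines: upkx yrxwp ukp ymlkz oui ochke jfa qbtiv vyrp gym vzkcm dxmoj uzccq
Hunk 5: at line 2 remove [ymlkz,oui,ochke] add [hswco] -> 11 lines: upkx yrxwp ukp hswco jfa qbtiv vyrp gym vzkcm dxmoj uzccq
Hunk 6: at line 8 remove [vzkcm,dxmoj] add [sainl,fskso] -> 11 lines: upkx yrxwp ukp hswco jfa qbtiv vyrp gym sainl fskso uzccq
Hunk 7: at line 5 remove [qbtiv,vyrp,gym] add [tnm,adomw] -> 10 lines: upkx yrxwp ukp hswco jfa tnm adomw sainl fskso uzccq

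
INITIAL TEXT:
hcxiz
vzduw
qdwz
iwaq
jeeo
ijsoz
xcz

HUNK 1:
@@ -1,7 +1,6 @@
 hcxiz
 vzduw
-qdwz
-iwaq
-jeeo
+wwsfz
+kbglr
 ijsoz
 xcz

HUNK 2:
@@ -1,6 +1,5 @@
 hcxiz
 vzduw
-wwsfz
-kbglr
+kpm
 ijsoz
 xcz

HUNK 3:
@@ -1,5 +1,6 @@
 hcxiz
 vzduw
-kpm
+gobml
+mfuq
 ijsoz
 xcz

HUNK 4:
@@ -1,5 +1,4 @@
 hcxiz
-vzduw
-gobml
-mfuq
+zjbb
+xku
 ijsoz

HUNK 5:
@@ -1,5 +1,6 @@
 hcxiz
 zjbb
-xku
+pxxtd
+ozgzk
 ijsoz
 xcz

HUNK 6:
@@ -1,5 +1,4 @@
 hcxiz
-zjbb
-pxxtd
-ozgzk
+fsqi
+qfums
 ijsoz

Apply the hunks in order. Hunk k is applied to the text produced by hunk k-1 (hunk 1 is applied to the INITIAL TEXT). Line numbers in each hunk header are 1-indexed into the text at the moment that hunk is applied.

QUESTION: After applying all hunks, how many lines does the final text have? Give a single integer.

Hunk 1: at line 1 remove [qdwz,iwaq,jeeo] add [wwsfz,kbglr] -> 6 lines: hcxiz vzduw wwsfz kbglr ijsoz xcz
Hunk 2: at line 1 remove [wwsfz,kbglr] add [kpm] -> 5 lines: hcxiz vzduw kpm ijsoz xcz
Hunk 3: at line 1 remove [kpm] add [gobml,mfuq] -> 6 lines: hcxiz vzduw gobml mfuq ijsoz xcz
Hunk 4: at line 1 remove [vzduw,gobml,mfuq] add [zjbb,xku] -> 5 lines: hcxiz zjbb xku ijsoz xcz
Hunk 5: at line 1 remove [xku] add [pxxtd,ozgzk] -> 6 lines: hcxiz zjbb pxxtd ozgzk ijsoz xcz
Hunk 6: at line 1 remove [zjbb,pxxtd,ozgzk] add [fsqi,qfums] -> 5 lines: hcxiz fsqi qfums ijsoz xcz
Final line count: 5

Answer: 5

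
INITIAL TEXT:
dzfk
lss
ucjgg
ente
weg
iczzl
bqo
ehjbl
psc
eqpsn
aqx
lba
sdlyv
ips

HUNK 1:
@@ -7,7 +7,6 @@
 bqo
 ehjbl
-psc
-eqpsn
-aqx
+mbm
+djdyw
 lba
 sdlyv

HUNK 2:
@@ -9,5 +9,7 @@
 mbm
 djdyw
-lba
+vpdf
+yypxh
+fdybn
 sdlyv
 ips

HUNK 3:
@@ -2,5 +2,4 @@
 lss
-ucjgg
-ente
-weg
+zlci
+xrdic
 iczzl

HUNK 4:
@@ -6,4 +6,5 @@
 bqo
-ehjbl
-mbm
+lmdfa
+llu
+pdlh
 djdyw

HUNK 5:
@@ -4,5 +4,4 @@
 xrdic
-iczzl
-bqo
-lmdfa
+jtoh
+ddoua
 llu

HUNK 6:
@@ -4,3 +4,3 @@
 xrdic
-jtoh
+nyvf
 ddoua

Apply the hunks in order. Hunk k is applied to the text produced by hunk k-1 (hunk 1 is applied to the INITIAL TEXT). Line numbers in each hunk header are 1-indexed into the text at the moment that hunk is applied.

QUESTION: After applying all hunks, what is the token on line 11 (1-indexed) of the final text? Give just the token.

Hunk 1: at line 7 remove [psc,eqpsn,aqx] add [mbm,djdyw] -> 13 lines: dzfk lss ucjgg ente weg iczzl bqo ehjbl mbm djdyw lba sdlyv ips
Hunk 2: at line 9 remove [lba] add [vpdf,yypxh,fdybn] -> 15 lines: dzfk lss ucjgg ente weg iczzl bqo ehjbl mbm djdyw vpdf yypxh fdybn sdlyv ips
Hunk 3: at line 2 remove [ucjgg,ente,weg] add [zlci,xrdic] -> 14 lines: dzfk lss zlci xrdic iczzl bqo ehjbl mbm djdyw vpdf yypxh fdybn sdlyv ips
Hunk 4: at line 6 remove [ehjbl,mbm] add [lmdfa,llu,pdlh] -> 15 lines: dzfk lss zlci xrdic iczzl bqo lmdfa llu pdlh djdyw vpdf yypxh fdybn sdlyv ips
Hunk 5: at line 4 remove [iczzl,bqo,lmdfa] add [jtoh,ddoua] -> 14 lines: dzfk lss zlci xrdic jtoh ddoua llu pdlh djdyw vpdf yypxh fdybn sdlyv ips
Hunk 6: at line 4 remove [jtoh] add [nyvf] -> 14 lines: dzfk lss zlci xrdic nyvf ddoua llu pdlh djdyw vpdf yypxh fdybn sdlyv ips
Final line 11: yypxh

Answer: yypxh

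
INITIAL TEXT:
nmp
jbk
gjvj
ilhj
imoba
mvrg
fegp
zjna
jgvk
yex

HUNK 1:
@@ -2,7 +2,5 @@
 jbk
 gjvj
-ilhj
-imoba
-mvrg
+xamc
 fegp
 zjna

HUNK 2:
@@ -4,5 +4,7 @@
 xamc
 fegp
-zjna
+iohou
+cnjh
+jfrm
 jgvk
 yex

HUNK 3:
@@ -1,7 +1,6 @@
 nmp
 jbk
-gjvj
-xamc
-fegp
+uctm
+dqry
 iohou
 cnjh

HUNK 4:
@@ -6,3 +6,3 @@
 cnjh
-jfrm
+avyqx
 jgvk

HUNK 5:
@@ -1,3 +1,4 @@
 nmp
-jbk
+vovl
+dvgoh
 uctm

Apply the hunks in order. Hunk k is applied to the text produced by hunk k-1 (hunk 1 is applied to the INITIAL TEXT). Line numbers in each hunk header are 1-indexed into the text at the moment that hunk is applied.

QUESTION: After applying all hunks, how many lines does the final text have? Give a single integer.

Answer: 10

Derivation:
Hunk 1: at line 2 remove [ilhj,imoba,mvrg] add [xamc] -> 8 lines: nmp jbk gjvj xamc fegp zjna jgvk yex
Hunk 2: at line 4 remove [zjna] add [iohou,cnjh,jfrm] -> 10 lines: nmp jbk gjvj xamc fegp iohou cnjh jfrm jgvk yex
Hunk 3: at line 1 remove [gjvj,xamc,fegp] add [uctm,dqry] -> 9 lines: nmp jbk uctm dqry iohou cnjh jfrm jgvk yex
Hunk 4: at line 6 remove [jfrm] add [avyqx] -> 9 lines: nmp jbk uctm dqry iohou cnjh avyqx jgvk yex
Hunk 5: at line 1 remove [jbk] add [vovl,dvgoh] -> 10 lines: nmp vovl dvgoh uctm dqry iohou cnjh avyqx jgvk yex
Final line count: 10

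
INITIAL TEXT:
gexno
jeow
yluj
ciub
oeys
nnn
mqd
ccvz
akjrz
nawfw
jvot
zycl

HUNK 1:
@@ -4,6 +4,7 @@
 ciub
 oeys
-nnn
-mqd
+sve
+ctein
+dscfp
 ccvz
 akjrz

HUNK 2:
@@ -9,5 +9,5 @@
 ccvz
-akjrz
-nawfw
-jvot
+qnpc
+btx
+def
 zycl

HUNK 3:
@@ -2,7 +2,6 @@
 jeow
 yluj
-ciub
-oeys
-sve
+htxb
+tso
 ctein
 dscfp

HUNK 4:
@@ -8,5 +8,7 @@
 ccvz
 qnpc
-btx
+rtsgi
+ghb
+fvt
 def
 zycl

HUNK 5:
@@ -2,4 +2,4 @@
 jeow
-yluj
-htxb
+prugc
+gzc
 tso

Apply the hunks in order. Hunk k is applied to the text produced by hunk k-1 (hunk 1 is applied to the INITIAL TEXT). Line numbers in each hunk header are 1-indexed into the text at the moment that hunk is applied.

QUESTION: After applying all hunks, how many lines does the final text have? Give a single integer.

Hunk 1: at line 4 remove [nnn,mqd] add [sve,ctein,dscfp] -> 13 lines: gexno jeow yluj ciub oeys sve ctein dscfp ccvz akjrz nawfw jvot zycl
Hunk 2: at line 9 remove [akjrz,nawfw,jvot] add [qnpc,btx,def] -> 13 lines: gexno jeow yluj ciub oeys sve ctein dscfp ccvz qnpc btx def zycl
Hunk 3: at line 2 remove [ciub,oeys,sve] add [htxb,tso] -> 12 lines: gexno jeow yluj htxb tso ctein dscfp ccvz qnpc btx def zycl
Hunk 4: at line 8 remove [btx] add [rtsgi,ghb,fvt] -> 14 lines: gexno jeow yluj htxb tso ctein dscfp ccvz qnpc rtsgi ghb fvt def zycl
Hunk 5: at line 2 remove [yluj,htxb] add [prugc,gzc] -> 14 lines: gexno jeow prugc gzc tso ctein dscfp ccvz qnpc rtsgi ghb fvt def zycl
Final line count: 14

Answer: 14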